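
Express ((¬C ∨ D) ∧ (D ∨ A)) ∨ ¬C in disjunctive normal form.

((¬C ∨ D) ∧ (D ∨ A)) ∨ ¬C
≡ (¬C ∧ D) ∨ (¬C ∧ A) ∨ (D ∧ D) ∨ (D ∧ A) ∨ ¬C   — distribute ∧ over ∨
≡ D ∨ ¬C   — simplify

D ∨ ¬C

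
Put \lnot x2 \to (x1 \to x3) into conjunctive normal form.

x2 \lor \lnot x1 \lor x3

\lnot x2 \to (x1 \to x3)
⇔ \lnot \lnot x2 \lor (x1 \to x3)   [eliminate \to]
⇔ \lnot \lnot x2 \lor \lnot x1 \lor x3   [eliminate \to]
⇔ x2 \lor \lnot x1 \lor x3   [double negation]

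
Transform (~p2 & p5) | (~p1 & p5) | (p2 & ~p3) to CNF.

(~p2 & p5) | (~p1 & p5) | (p2 & ~p3)
≡ (~p2 | ~p1 | p2) & (~p2 | ~p1 | ~p3) & (~p2 | p5 | p2) & (~p2 | p5 | ~p3) & (p5 | ~p1 | p2) & (p5 | ~p1 | ~p3) & (p5 | p5 | p2) & (p5 | p5 | ~p3)   — distribute | over &
≡ (~p2 | ~p1 | ~p3) & (p5 | p2) & (p5 | ~p3)   — simplify

(~p2 | ~p1 | ~p3) & (p5 | p2) & (p5 | ~p3)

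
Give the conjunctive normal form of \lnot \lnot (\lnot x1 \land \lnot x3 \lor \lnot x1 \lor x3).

\lnot \lnot (\lnot x1 \land \lnot x3 \lor \lnot x1 \lor x3)
≡ \lnot x1 \land \lnot x3 \lor \lnot x1 \lor x3   [double negation]
≡ (\lnot x1 \lor \lnot x1 \lor x3) \land (\lnot x3 \lor \lnot x1 \lor x3)   [distribute \lor over \land]
≡ \lnot x1 \lor x3   [simplify]

\lnot x1 \lor x3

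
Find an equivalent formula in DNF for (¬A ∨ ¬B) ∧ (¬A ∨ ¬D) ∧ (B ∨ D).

(¬A ∧ B) ∨ (¬A ∧ D)

(¬A ∨ ¬B) ∧ (¬A ∨ ¬D) ∧ (B ∨ D)
= (¬A ∧ ¬A ∧ B) ∨ (¬A ∧ ¬A ∧ D) ∨ (¬A ∧ ¬D ∧ B) ∨ (¬A ∧ ¬D ∧ D) ∨ (¬B ∧ ¬A ∧ B) ∨ (¬B ∧ ¬A ∧ D) ∨ (¬B ∧ ¬D ∧ B) ∨ (¬B ∧ ¬D ∧ D)   [distribute ∧ over ∨]
= (¬A ∧ B) ∨ (¬A ∧ D)   [simplify]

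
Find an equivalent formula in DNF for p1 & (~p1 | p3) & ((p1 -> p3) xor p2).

p1 & p3 & ~p2

p1 & (~p1 | p3) & ((p1 -> p3) xor p2)
= p1 & (~p1 | p3) & (((p1 -> p3) & ~p2) | (~(p1 -> p3) & p2))   — expand xor
= p1 & (~p1 | p3) & (((~p1 | p3) & ~p2) | (~(p1 -> p3) & p2))   — eliminate ->
= p1 & (~p1 | p3) & (((~p1 | p3) & ~p2) | (~(~p1 | p3) & p2))   — eliminate ->
= p1 & (~p1 | p3) & (((~p1 | p3) & ~p2) | (~~p1 & ~p3 & p2))   — De Morgan
= p1 & (~p1 | p3) & (((~p1 | p3) & ~p2) | (p1 & ~p3 & p2))   — double negation
= (p1 & ~p1 & ~p1 & ~p2) | (p1 & ~p1 & p3 & ~p2) | (p1 & ~p1 & p1 & ~p3 & p2) | (p1 & p3 & ~p1 & ~p2) | (p1 & p3 & p3 & ~p2) | (p1 & p3 & p1 & ~p3 & p2)   — distribute & over |
= p1 & p3 & ~p2   — simplify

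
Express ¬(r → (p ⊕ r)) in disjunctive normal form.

¬(r → (p ⊕ r))
≡ ¬(¬r ∨ (p ⊕ r))   (eliminate →)
≡ ¬(¬r ∨ (p ∧ ¬r) ∨ (¬p ∧ r))   (expand ⊕)
≡ ¬¬r ∧ ¬(p ∧ ¬r) ∧ ¬(¬p ∧ r)   (De Morgan)
≡ r ∧ ¬(p ∧ ¬r) ∧ ¬(¬p ∧ r)   (double negation)
≡ r ∧ (¬p ∨ ¬¬r) ∧ ¬(¬p ∧ r)   (De Morgan)
≡ r ∧ (¬p ∨ r) ∧ ¬(¬p ∧ r)   (double negation)
≡ r ∧ (¬p ∨ r) ∧ (¬¬p ∨ ¬r)   (De Morgan)
≡ r ∧ (¬p ∨ r) ∧ (p ∨ ¬r)   (double negation)
≡ (r ∧ ¬p ∧ p) ∨ (r ∧ ¬p ∧ ¬r) ∨ (r ∧ r ∧ p) ∨ (r ∧ r ∧ ¬r)   (distribute ∧ over ∨)
≡ r ∧ p   (simplify)

r ∧ p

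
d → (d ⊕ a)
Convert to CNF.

¬d ∨ ¬a

d → (d ⊕ a)
= ¬d ∨ (d ⊕ a)   [eliminate →]
= ¬d ∨ ((d ∨ a) ∧ ¬(d ∧ a))   [expand ⊕]
= ¬d ∨ ((d ∨ a) ∧ (¬d ∨ ¬a))   [De Morgan]
= (¬d ∨ d ∨ a) ∧ (¬d ∨ ¬d ∨ ¬a)   [distribute ∨ over ∧]
= ¬d ∨ ¬a   [simplify]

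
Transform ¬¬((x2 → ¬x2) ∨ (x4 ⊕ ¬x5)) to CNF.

¬¬((x2 → ¬x2) ∨ (x4 ⊕ ¬x5))
⇔ ¬¬(¬x2 ∨ ¬x2 ∨ (x4 ⊕ ¬x5))   [eliminate →]
⇔ ¬¬(¬x2 ∨ ¬x2 ∨ ((x4 ∨ ¬x5) ∧ ¬(x4 ∧ ¬x5)))   [expand ⊕]
⇔ ¬x2 ∨ ¬x2 ∨ ((x4 ∨ ¬x5) ∧ ¬(x4 ∧ ¬x5))   [double negation]
⇔ ¬x2 ∨ ¬x2 ∨ ((x4 ∨ ¬x5) ∧ (¬x4 ∨ ¬¬x5))   [De Morgan]
⇔ ¬x2 ∨ ¬x2 ∨ ((x4 ∨ ¬x5) ∧ (¬x4 ∨ x5))   [double negation]
⇔ (¬x2 ∨ ¬x2 ∨ x4 ∨ ¬x5) ∧ (¬x2 ∨ ¬x2 ∨ ¬x4 ∨ x5)   [distribute ∨ over ∧]
⇔ (¬x2 ∨ x4 ∨ ¬x5) ∧ (¬x2 ∨ ¬x4 ∨ x5)   [simplify]

(¬x2 ∨ x4 ∨ ¬x5) ∧ (¬x2 ∨ ¬x4 ∨ x5)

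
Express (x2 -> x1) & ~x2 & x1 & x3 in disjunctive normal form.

(x2 -> x1) & ~x2 & x1 & x3
= (~x2 | x1) & ~x2 & x1 & x3   — eliminate ->
= (~x2 & ~x2 & x1 & x3) | (x1 & ~x2 & x1 & x3)   — distribute & over |
= ~x2 & x1 & x3   — simplify

~x2 & x1 & x3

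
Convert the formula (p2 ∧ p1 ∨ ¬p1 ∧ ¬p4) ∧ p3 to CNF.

(p2 ∨ ¬p1) ∧ (p2 ∨ ¬p4) ∧ (p1 ∨ ¬p4) ∧ p3

(p2 ∧ p1 ∨ ¬p1 ∧ ¬p4) ∧ p3
≡ (p2 ∨ ¬p1) ∧ (p2 ∨ ¬p4) ∧ (p1 ∨ ¬p1) ∧ (p1 ∨ ¬p4) ∧ p3   (distribute ∨ over ∧)
≡ (p2 ∨ ¬p1) ∧ (p2 ∨ ¬p4) ∧ (p1 ∨ ¬p4) ∧ p3   (simplify)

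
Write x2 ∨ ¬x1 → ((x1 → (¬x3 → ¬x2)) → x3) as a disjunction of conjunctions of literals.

x2 ∨ ¬x1 → ((x1 → (¬x3 → ¬x2)) → x3)
≡ ¬(x2 ∨ ¬x1) ∨ ((x1 → (¬x3 → ¬x2)) → x3)   — eliminate →
≡ ¬(x2 ∨ ¬x1) ∨ ¬(x1 → (¬x3 → ¬x2)) ∨ x3   — eliminate →
≡ ¬(x2 ∨ ¬x1) ∨ ¬(¬x1 ∨ (¬x3 → ¬x2)) ∨ x3   — eliminate →
≡ ¬(x2 ∨ ¬x1) ∨ ¬(¬x1 ∨ ¬¬x3 ∨ ¬x2) ∨ x3   — eliminate →
≡ ¬x2 ∧ ¬¬x1 ∨ ¬(¬x1 ∨ ¬¬x3 ∨ ¬x2) ∨ x3   — De Morgan
≡ ¬x2 ∧ x1 ∨ ¬(¬x1 ∨ ¬¬x3 ∨ ¬x2) ∨ x3   — double negation
≡ ¬x2 ∧ x1 ∨ ¬¬x1 ∧ ¬¬¬x3 ∧ ¬¬x2 ∨ x3   — De Morgan
≡ ¬x2 ∧ x1 ∨ x1 ∧ ¬¬¬x3 ∧ ¬¬x2 ∨ x3   — double negation
≡ ¬x2 ∧ x1 ∨ x1 ∧ ¬x3 ∧ ¬¬x2 ∨ x3   — double negation
≡ ¬x2 ∧ x1 ∨ x1 ∧ ¬x3 ∧ x2 ∨ x3   — double negation

¬x2 ∧ x1 ∨ x1 ∧ ¬x3 ∧ x2 ∨ x3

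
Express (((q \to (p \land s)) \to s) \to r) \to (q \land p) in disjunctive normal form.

(((q \to (p \land s)) \to s) \to r) \to (q \land p)
= \lnot (((q \to (p \land s)) \to s) \to r) \lor (q \land p)   (eliminate \to)
= \lnot (\lnot ((q \to (p \land s)) \to s) \lor r) \lor (q \land p)   (eliminate \to)
= \lnot (\lnot (\lnot (q \to (p \land s)) \lor s) \lor r) \lor (q \land p)   (eliminate \to)
= \lnot (\lnot (\lnot (\lnot q \lor (p \land s)) \lor s) \lor r) \lor (q \land p)   (eliminate \to)
= (\lnot \lnot (\lnot (\lnot q \lor (p \land s)) \lor s) \land \lnot r) \lor (q \land p)   (De Morgan)
= ((\lnot (\lnot q \lor (p \land s)) \lor s) \land \lnot r) \lor (q \land p)   (double negation)
= (((\lnot \lnot q \land \lnot (p \land s)) \lor s) \land \lnot r) \lor (q \land p)   (De Morgan)
= (((q \land \lnot (p \land s)) \lor s) \land \lnot r) \lor (q \land p)   (double negation)
= (((q \land (\lnot p \lor \lnot s)) \lor s) \land \lnot r) \lor (q \land p)   (De Morgan)
= (q \land \lnot p \land \lnot r) \lor (q \land \lnot s \land \lnot r) \lor (s \land \lnot r) \lor (q \land p)   (distribute \land over \lor)

(q \land \lnot p \land \lnot r) \lor (q \land \lnot s \land \lnot r) \lor (s \land \lnot r) \lor (q \land p)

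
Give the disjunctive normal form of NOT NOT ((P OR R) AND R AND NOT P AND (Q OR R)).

NOT NOT ((P OR R) AND R AND NOT P AND (Q OR R))
⇔ (P OR R) AND R AND NOT P AND (Q OR R)   [double negation]
⇔ (P AND R AND NOT P AND Q) OR (P AND R AND NOT P AND R) OR (R AND R AND NOT P AND Q) OR (R AND R AND NOT P AND R)   [distribute AND over OR]
⇔ R AND NOT P   [simplify]

R AND NOT P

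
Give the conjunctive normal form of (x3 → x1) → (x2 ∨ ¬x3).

¬x1 ∨ x2 ∨ ¬x3

(x3 → x1) → (x2 ∨ ¬x3)
= ¬(x3 → x1) ∨ x2 ∨ ¬x3   — eliminate →
= ¬(¬x3 ∨ x1) ∨ x2 ∨ ¬x3   — eliminate →
= (¬¬x3 ∧ ¬x1) ∨ x2 ∨ ¬x3   — De Morgan
= (x3 ∧ ¬x1) ∨ x2 ∨ ¬x3   — double negation
= (x3 ∨ x2 ∨ ¬x3) ∧ (¬x1 ∨ x2 ∨ ¬x3)   — distribute ∨ over ∧
= ¬x1 ∨ x2 ∨ ¬x3   — simplify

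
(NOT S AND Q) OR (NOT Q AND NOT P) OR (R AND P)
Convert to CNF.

(NOT S OR NOT Q OR R) AND (NOT S OR NOT Q OR P) AND (NOT S OR NOT P OR R) AND (Q OR NOT P OR R)

(NOT S AND Q) OR (NOT Q AND NOT P) OR (R AND P)
⇔ (NOT S OR NOT Q OR R) AND (NOT S OR NOT Q OR P) AND (NOT S OR NOT P OR R) AND (NOT S OR NOT P OR P) AND (Q OR NOT Q OR R) AND (Q OR NOT Q OR P) AND (Q OR NOT P OR R) AND (Q OR NOT P OR P)   [distribute OR over AND]
⇔ (NOT S OR NOT Q OR R) AND (NOT S OR NOT Q OR P) AND (NOT S OR NOT P OR R) AND (Q OR NOT P OR R)   [simplify]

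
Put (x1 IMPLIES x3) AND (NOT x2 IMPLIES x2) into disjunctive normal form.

(NOT x1 AND x2) OR (x3 AND x2)

(x1 IMPLIES x3) AND (NOT x2 IMPLIES x2)
≡ (NOT x1 OR x3) AND (NOT x2 IMPLIES x2)   — eliminate IMPLIES
≡ (NOT x1 OR x3) AND (NOT NOT x2 OR x2)   — eliminate IMPLIES
≡ (NOT x1 OR x3) AND (x2 OR x2)   — double negation
≡ (NOT x1 AND x2) OR (NOT x1 AND x2) OR (x3 AND x2) OR (x3 AND x2)   — distribute AND over OR
≡ (NOT x1 AND x2) OR (x3 AND x2)   — simplify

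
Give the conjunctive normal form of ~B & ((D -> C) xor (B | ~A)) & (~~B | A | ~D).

~B & ((D -> C) xor (B | ~A)) & (~~B | A | ~D)
≡ ~B & ((D -> C) | B | ~A) & ~((D -> C) & (B | ~A)) & (~~B | A | ~D)   (expand xor)
≡ ~B & (~D | C | B | ~A) & ~((D -> C) & (B | ~A)) & (~~B | A | ~D)   (eliminate ->)
≡ ~B & (~D | C | B | ~A) & ~((~D | C) & (B | ~A)) & (~~B | A | ~D)   (eliminate ->)
≡ ~B & (~D | C | B | ~A) & (~(~D | C) | ~(B | ~A)) & (~~B | A | ~D)   (De Morgan)
≡ ~B & (~D | C | B | ~A) & ((~~D & ~C) | ~(B | ~A)) & (~~B | A | ~D)   (De Morgan)
≡ ~B & (~D | C | B | ~A) & ((D & ~C) | ~(B | ~A)) & (~~B | A | ~D)   (double negation)
≡ ~B & (~D | C | B | ~A) & ((D & ~C) | (~B & ~~A)) & (~~B | A | ~D)   (De Morgan)
≡ ~B & (~D | C | B | ~A) & ((D & ~C) | (~B & A)) & (~~B | A | ~D)   (double negation)
≡ ~B & (~D | C | B | ~A) & ((D & ~C) | (~B & A)) & (B | A | ~D)   (double negation)
≡ ~B & (~D | C | B | ~A) & (D | ~B) & (D | A) & (~C | ~B) & (~C | A) & (B | A | ~D)   (distribute | over &)
≡ ~B & (~D | C | B | ~A) & (D | A) & (~C | A) & (B | A | ~D)   (simplify)

~B & (~D | C | B | ~A) & (D | A) & (~C | A) & (B | A | ~D)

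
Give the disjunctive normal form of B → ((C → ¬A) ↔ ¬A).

B → ((C → ¬A) ↔ ¬A)
⇔ ¬B ∨ ((C → ¬A) ↔ ¬A)   [eliminate →]
⇔ ¬B ∨ (((C → ¬A) → ¬A) ∧ (¬A → (C → ¬A)))   [eliminate ↔]
⇔ ¬B ∨ ((¬(C → ¬A) ∨ ¬A) ∧ (¬A → (C → ¬A)))   [eliminate →]
⇔ ¬B ∨ ((¬(¬C ∨ ¬A) ∨ ¬A) ∧ (¬A → (C → ¬A)))   [eliminate →]
⇔ ¬B ∨ ((¬(¬C ∨ ¬A) ∨ ¬A) ∧ (¬¬A ∨ (C → ¬A)))   [eliminate →]
⇔ ¬B ∨ ((¬(¬C ∨ ¬A) ∨ ¬A) ∧ (¬¬A ∨ ¬C ∨ ¬A))   [eliminate →]
⇔ ¬B ∨ (((¬¬C ∧ ¬¬A) ∨ ¬A) ∧ (¬¬A ∨ ¬C ∨ ¬A))   [De Morgan]
⇔ ¬B ∨ (((C ∧ ¬¬A) ∨ ¬A) ∧ (¬¬A ∨ ¬C ∨ ¬A))   [double negation]
⇔ ¬B ∨ (((C ∧ A) ∨ ¬A) ∧ (¬¬A ∨ ¬C ∨ ¬A))   [double negation]
⇔ ¬B ∨ (((C ∧ A) ∨ ¬A) ∧ (A ∨ ¬C ∨ ¬A))   [double negation]
⇔ ¬B ∨ (C ∧ A ∧ A) ∨ (C ∧ A ∧ ¬C) ∨ (C ∧ A ∧ ¬A) ∨ (¬A ∧ A) ∨ (¬A ∧ ¬C) ∨ (¬A ∧ ¬A)   [distribute ∧ over ∨]
⇔ ¬B ∨ (C ∧ A) ∨ ¬A   [simplify]

¬B ∨ (C ∧ A) ∨ ¬A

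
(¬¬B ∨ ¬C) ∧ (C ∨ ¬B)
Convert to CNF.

(B ∨ ¬C) ∧ (C ∨ ¬B)

(¬¬B ∨ ¬C) ∧ (C ∨ ¬B)
⇔ (B ∨ ¬C) ∧ (C ∨ ¬B)   — double negation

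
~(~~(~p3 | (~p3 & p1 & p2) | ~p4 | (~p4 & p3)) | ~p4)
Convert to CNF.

p3 & p4

~(~~(~p3 | (~p3 & p1 & p2) | ~p4 | (~p4 & p3)) | ~p4)
⇔ ~~~(~p3 | (~p3 & p1 & p2) | ~p4 | (~p4 & p3)) & ~~p4   [De Morgan]
⇔ ~(~p3 | (~p3 & p1 & p2) | ~p4 | (~p4 & p3)) & ~~p4   [double negation]
⇔ ~~p3 & ~(~p3 & p1 & p2) & ~~p4 & ~(~p4 & p3) & ~~p4   [De Morgan]
⇔ p3 & ~(~p3 & p1 & p2) & ~~p4 & ~(~p4 & p3) & ~~p4   [double negation]
⇔ p3 & (~~p3 | ~p1 | ~p2) & ~~p4 & ~(~p4 & p3) & ~~p4   [De Morgan]
⇔ p3 & (p3 | ~p1 | ~p2) & ~~p4 & ~(~p4 & p3) & ~~p4   [double negation]
⇔ p3 & (p3 | ~p1 | ~p2) & p4 & ~(~p4 & p3) & ~~p4   [double negation]
⇔ p3 & (p3 | ~p1 | ~p2) & p4 & (~~p4 | ~p3) & ~~p4   [De Morgan]
⇔ p3 & (p3 | ~p1 | ~p2) & p4 & (p4 | ~p3) & ~~p4   [double negation]
⇔ p3 & (p3 | ~p1 | ~p2) & p4 & (p4 | ~p3) & p4   [double negation]
⇔ p3 & p4   [simplify]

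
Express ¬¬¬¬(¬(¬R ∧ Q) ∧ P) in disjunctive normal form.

¬¬¬¬(¬(¬R ∧ Q) ∧ P)
= ¬¬(¬(¬R ∧ Q) ∧ P)   [double negation]
= ¬(¬R ∧ Q) ∧ P   [double negation]
= (¬¬R ∨ ¬Q) ∧ P   [De Morgan]
= (R ∨ ¬Q) ∧ P   [double negation]
= (R ∧ P) ∨ (¬Q ∧ P)   [distribute ∧ over ∨]

(R ∧ P) ∨ (¬Q ∧ P)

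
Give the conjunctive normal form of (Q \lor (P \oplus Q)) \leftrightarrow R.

(\lnot Q \lor R) \land (\lnot P \lor Q \lor R) \land (\lnot R \lor Q \lor P)

(Q \lor (P \oplus Q)) \leftrightarrow R
⇔ ((Q \lor (P \oplus Q)) \to R) \land (R \to (Q \lor (P \oplus Q)))   (eliminate \leftrightarrow)
⇔ (\lnot (Q \lor (P \oplus Q)) \lor R) \land (R \to (Q \lor (P \oplus Q)))   (eliminate \to)
⇔ (\lnot (Q \lor ((P \lor Q) \land \lnot (P \land Q))) \lor R) \land (R \to (Q \lor (P \oplus Q)))   (expand \oplus)
⇔ (\lnot (Q \lor ((P \lor Q) \land \lnot (P \land Q))) \lor R) \land (\lnot R \lor Q \lor (P \oplus Q))   (eliminate \to)
⇔ (\lnot (Q \lor ((P \lor Q) \land \lnot (P \land Q))) \lor R) \land (\lnot R \lor Q \lor ((P \lor Q) \land \lnot (P \land Q)))   (expand \oplus)
⇔ ((\lnot Q \land \lnot ((P \lor Q) \land \lnot (P \land Q))) \lor R) \land (\lnot R \lor Q \lor ((P \lor Q) \land \lnot (P \land Q)))   (De Morgan)
⇔ ((\lnot Q \land (\lnot (P \lor Q) \lor \lnot \lnot (P \land Q))) \lor R) \land (\lnot R \lor Q \lor ((P \lor Q) \land \lnot (P \land Q)))   (De Morgan)
⇔ ((\lnot Q \land ((\lnot P \land \lnot Q) \lor \lnot \lnot (P \land Q))) \lor R) \land (\lnot R \lor Q \lor ((P \lor Q) \land \lnot (P \land Q)))   (De Morgan)
⇔ ((\lnot Q \land ((\lnot P \land \lnot Q) \lor (P \land Q))) \lor R) \land (\lnot R \lor Q \lor ((P \lor Q) \land \lnot (P \land Q)))   (double negation)
⇔ ((\lnot Q \land ((\lnot P \land \lnot Q) \lor (P \land Q))) \lor R) \land (\lnot R \lor Q \lor ((P \lor Q) \land (\lnot P \lor \lnot Q)))   (De Morgan)
⇔ (\lnot Q \lor R) \land (\lnot P \lor P \lor R) \land (\lnot P \lor Q \lor R) \land (\lnot Q \lor P \lor R) \land (\lnot Q \lor Q \lor R) \land (\lnot R \lor Q \lor P \lor Q) \land (\lnot R \lor Q \lor \lnot P \lor \lnot Q)   (distribute \lor over \land)
⇔ (\lnot Q \lor R) \land (\lnot P \lor Q \lor R) \land (\lnot R \lor Q \lor P)   (simplify)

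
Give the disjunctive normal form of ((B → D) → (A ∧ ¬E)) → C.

((B → D) → (A ∧ ¬E)) → C
⇔ ¬((B → D) → (A ∧ ¬E)) ∨ C   (eliminate →)
⇔ ¬(¬(B → D) ∨ (A ∧ ¬E)) ∨ C   (eliminate →)
⇔ ¬(¬(¬B ∨ D) ∨ (A ∧ ¬E)) ∨ C   (eliminate →)
⇔ (¬¬(¬B ∨ D) ∧ ¬(A ∧ ¬E)) ∨ C   (De Morgan)
⇔ ((¬B ∨ D) ∧ ¬(A ∧ ¬E)) ∨ C   (double negation)
⇔ ((¬B ∨ D) ∧ (¬A ∨ ¬¬E)) ∨ C   (De Morgan)
⇔ ((¬B ∨ D) ∧ (¬A ∨ E)) ∨ C   (double negation)
⇔ (¬B ∧ ¬A) ∨ (¬B ∧ E) ∨ (D ∧ ¬A) ∨ (D ∧ E) ∨ C   (distribute ∧ over ∨)

(¬B ∧ ¬A) ∨ (¬B ∧ E) ∨ (D ∧ ¬A) ∨ (D ∧ E) ∨ C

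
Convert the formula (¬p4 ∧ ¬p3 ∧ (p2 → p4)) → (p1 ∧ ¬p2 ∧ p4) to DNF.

p4 ∨ p3 ∨ (p2 ∧ ¬p4)

(¬p4 ∧ ¬p3 ∧ (p2 → p4)) → (p1 ∧ ¬p2 ∧ p4)
≡ ¬(¬p4 ∧ ¬p3 ∧ (p2 → p4)) ∨ (p1 ∧ ¬p2 ∧ p4)   — eliminate →
≡ ¬(¬p4 ∧ ¬p3 ∧ (¬p2 ∨ p4)) ∨ (p1 ∧ ¬p2 ∧ p4)   — eliminate →
≡ ¬¬p4 ∨ ¬¬p3 ∨ ¬(¬p2 ∨ p4) ∨ (p1 ∧ ¬p2 ∧ p4)   — De Morgan
≡ p4 ∨ ¬¬p3 ∨ ¬(¬p2 ∨ p4) ∨ (p1 ∧ ¬p2 ∧ p4)   — double negation
≡ p4 ∨ p3 ∨ ¬(¬p2 ∨ p4) ∨ (p1 ∧ ¬p2 ∧ p4)   — double negation
≡ p4 ∨ p3 ∨ (¬¬p2 ∧ ¬p4) ∨ (p1 ∧ ¬p2 ∧ p4)   — De Morgan
≡ p4 ∨ p3 ∨ (p2 ∧ ¬p4) ∨ (p1 ∧ ¬p2 ∧ p4)   — double negation
≡ p4 ∨ p3 ∨ (p2 ∧ ¬p4)   — simplify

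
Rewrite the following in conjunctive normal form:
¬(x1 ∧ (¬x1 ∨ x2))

¬(x1 ∧ (¬x1 ∨ x2))
⇔ ¬x1 ∨ ¬(¬x1 ∨ x2)   [De Morgan]
⇔ ¬x1 ∨ ¬¬x1 ∧ ¬x2   [De Morgan]
⇔ ¬x1 ∨ x1 ∧ ¬x2   [double negation]
⇔ (¬x1 ∨ x1) ∧ (¬x1 ∨ ¬x2)   [distribute ∨ over ∧]
⇔ ¬x1 ∨ ¬x2   [simplify]

¬x1 ∨ ¬x2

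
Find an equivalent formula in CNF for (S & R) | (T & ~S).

(S | T) & (R | T) & (R | ~S)

(S & R) | (T & ~S)
= (S | T) & (S | ~S) & (R | T) & (R | ~S)   — distribute | over &
= (S | T) & (R | T) & (R | ~S)   — simplify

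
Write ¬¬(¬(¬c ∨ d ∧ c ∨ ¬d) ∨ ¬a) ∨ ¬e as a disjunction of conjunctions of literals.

¬a ∨ ¬e

¬¬(¬(¬c ∨ d ∧ c ∨ ¬d) ∨ ¬a) ∨ ¬e
≡ ¬(¬c ∨ d ∧ c ∨ ¬d) ∨ ¬a ∨ ¬e
≡ ¬¬c ∧ ¬(d ∧ c) ∧ ¬¬d ∨ ¬a ∨ ¬e
≡ c ∧ ¬(d ∧ c) ∧ ¬¬d ∨ ¬a ∨ ¬e
≡ c ∧ (¬d ∨ ¬c) ∧ ¬¬d ∨ ¬a ∨ ¬e
≡ c ∧ (¬d ∨ ¬c) ∧ d ∨ ¬a ∨ ¬e
≡ c ∧ ¬d ∧ d ∨ c ∧ ¬c ∧ d ∨ ¬a ∨ ¬e
≡ ¬a ∨ ¬e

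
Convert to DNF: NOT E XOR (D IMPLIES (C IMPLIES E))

NOT E XOR (D IMPLIES (C IMPLIES E))
= (NOT E AND NOT (D IMPLIES (C IMPLIES E))) OR (NOT NOT E AND (D IMPLIES (C IMPLIES E)))   [expand XOR]
= (NOT E AND NOT (NOT D OR (C IMPLIES E))) OR (NOT NOT E AND (D IMPLIES (C IMPLIES E)))   [eliminate IMPLIES]
= (NOT E AND NOT (NOT D OR NOT C OR E)) OR (NOT NOT E AND (D IMPLIES (C IMPLIES E)))   [eliminate IMPLIES]
= (NOT E AND NOT (NOT D OR NOT C OR E)) OR (NOT NOT E AND (NOT D OR (C IMPLIES E)))   [eliminate IMPLIES]
= (NOT E AND NOT (NOT D OR NOT C OR E)) OR (NOT NOT E AND (NOT D OR NOT C OR E))   [eliminate IMPLIES]
= (NOT E AND NOT NOT D AND NOT NOT C AND NOT E) OR (NOT NOT E AND (NOT D OR NOT C OR E))   [De Morgan]
= (NOT E AND D AND NOT NOT C AND NOT E) OR (NOT NOT E AND (NOT D OR NOT C OR E))   [double negation]
= (NOT E AND D AND C AND NOT E) OR (NOT NOT E AND (NOT D OR NOT C OR E))   [double negation]
= (NOT E AND D AND C AND NOT E) OR (E AND (NOT D OR NOT C OR E))   [double negation]
= (NOT E AND D AND C AND NOT E) OR (E AND NOT D) OR (E AND NOT C) OR (E AND E)   [distribute AND over OR]
= (NOT E AND D AND C) OR E   [simplify]

(NOT E AND D AND C) OR E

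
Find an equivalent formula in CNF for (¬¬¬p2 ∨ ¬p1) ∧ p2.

(¬¬¬p2 ∨ ¬p1) ∧ p2
≡ (¬p2 ∨ ¬p1) ∧ p2

(¬p2 ∨ ¬p1) ∧ p2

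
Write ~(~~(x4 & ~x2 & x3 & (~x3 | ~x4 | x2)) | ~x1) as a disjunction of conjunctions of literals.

~(~~(x4 & ~x2 & x3 & (~x3 | ~x4 | x2)) | ~x1)
≡ ~~~(x4 & ~x2 & x3 & (~x3 | ~x4 | x2)) & ~~x1   (De Morgan)
≡ ~(x4 & ~x2 & x3 & (~x3 | ~x4 | x2)) & ~~x1   (double negation)
≡ (~x4 | ~~x2 | ~x3 | ~(~x3 | ~x4 | x2)) & ~~x1   (De Morgan)
≡ (~x4 | x2 | ~x3 | ~(~x3 | ~x4 | x2)) & ~~x1   (double negation)
≡ (~x4 | x2 | ~x3 | (~~x3 & ~~x4 & ~x2)) & ~~x1   (De Morgan)
≡ (~x4 | x2 | ~x3 | (x3 & ~~x4 & ~x2)) & ~~x1   (double negation)
≡ (~x4 | x2 | ~x3 | (x3 & x4 & ~x2)) & ~~x1   (double negation)
≡ (~x4 | x2 | ~x3 | (x3 & x4 & ~x2)) & x1   (double negation)
≡ (~x4 & x1) | (x2 & x1) | (~x3 & x1) | (x3 & x4 & ~x2 & x1)   (distribute & over |)

(~x4 & x1) | (x2 & x1) | (~x3 & x1) | (x3 & x4 & ~x2 & x1)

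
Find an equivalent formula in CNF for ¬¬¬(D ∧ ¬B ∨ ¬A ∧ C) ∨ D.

A ∨ ¬C ∨ D

¬¬¬(D ∧ ¬B ∨ ¬A ∧ C) ∨ D
⇔ ¬(D ∧ ¬B ∨ ¬A ∧ C) ∨ D   — double negation
⇔ ¬(D ∧ ¬B) ∧ ¬(¬A ∧ C) ∨ D   — De Morgan
⇔ (¬D ∨ ¬¬B) ∧ ¬(¬A ∧ C) ∨ D   — De Morgan
⇔ (¬D ∨ B) ∧ ¬(¬A ∧ C) ∨ D   — double negation
⇔ (¬D ∨ B) ∧ (¬¬A ∨ ¬C) ∨ D   — De Morgan
⇔ (¬D ∨ B) ∧ (A ∨ ¬C) ∨ D   — double negation
⇔ (¬D ∨ B ∨ D) ∧ (A ∨ ¬C ∨ D)   — distribute ∨ over ∧
⇔ A ∨ ¬C ∨ D   — simplify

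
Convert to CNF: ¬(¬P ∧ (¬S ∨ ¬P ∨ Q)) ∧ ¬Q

P ∧ ¬Q

¬(¬P ∧ (¬S ∨ ¬P ∨ Q)) ∧ ¬Q
≡ (¬¬P ∨ ¬(¬S ∨ ¬P ∨ Q)) ∧ ¬Q   — De Morgan
≡ (P ∨ ¬(¬S ∨ ¬P ∨ Q)) ∧ ¬Q   — double negation
≡ (P ∨ (¬¬S ∧ ¬¬P ∧ ¬Q)) ∧ ¬Q   — De Morgan
≡ (P ∨ (S ∧ ¬¬P ∧ ¬Q)) ∧ ¬Q   — double negation
≡ (P ∨ (S ∧ P ∧ ¬Q)) ∧ ¬Q   — double negation
≡ (P ∨ S) ∧ (P ∨ P) ∧ (P ∨ ¬Q) ∧ ¬Q   — distribute ∨ over ∧
≡ P ∧ ¬Q   — simplify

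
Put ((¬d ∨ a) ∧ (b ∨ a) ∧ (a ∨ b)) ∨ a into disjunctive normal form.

(¬d ∧ b) ∨ a

((¬d ∨ a) ∧ (b ∨ a) ∧ (a ∨ b)) ∨ a
≡ (¬d ∧ b ∧ a) ∨ (¬d ∧ b ∧ b) ∨ (¬d ∧ a ∧ a) ∨ (¬d ∧ a ∧ b) ∨ (a ∧ b ∧ a) ∨ (a ∧ b ∧ b) ∨ (a ∧ a ∧ a) ∨ (a ∧ a ∧ b) ∨ a   [distribute ∧ over ∨]
≡ (¬d ∧ b) ∨ a   [simplify]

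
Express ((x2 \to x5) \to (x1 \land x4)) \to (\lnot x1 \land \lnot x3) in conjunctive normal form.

((x2 \to x5) \to (x1 \land x4)) \to (\lnot x1 \land \lnot x3)
≡ \lnot ((x2 \to x5) \to (x1 \land x4)) \lor (\lnot x1 \land \lnot x3)   (eliminate \to)
≡ \lnot (\lnot (x2 \to x5) \lor (x1 \land x4)) \lor (\lnot x1 \land \lnot x3)   (eliminate \to)
≡ \lnot (\lnot (\lnot x2 \lor x5) \lor (x1 \land x4)) \lor (\lnot x1 \land \lnot x3)   (eliminate \to)
≡ (\lnot \lnot (\lnot x2 \lor x5) \land \lnot (x1 \land x4)) \lor (\lnot x1 \land \lnot x3)   (De Morgan)
≡ ((\lnot x2 \lor x5) \land \lnot (x1 \land x4)) \lor (\lnot x1 \land \lnot x3)   (double negation)
≡ ((\lnot x2 \lor x5) \land (\lnot x1 \lor \lnot x4)) \lor (\lnot x1 \land \lnot x3)   (De Morgan)
≡ (\lnot x2 \lor x5 \lor \lnot x1) \land (\lnot x2 \lor x5 \lor \lnot x3) \land (\lnot x1 \lor \lnot x4 \lor \lnot x1) \land (\lnot x1 \lor \lnot x4 \lor \lnot x3)   (distribute \lor over \land)
≡ (\lnot x2 \lor x5 \lor \lnot x1) \land (\lnot x2 \lor x5 \lor \lnot x3) \land (\lnot x1 \lor \lnot x4)   (simplify)

(\lnot x2 \lor x5 \lor \lnot x1) \land (\lnot x2 \lor x5 \lor \lnot x3) \land (\lnot x1 \lor \lnot x4)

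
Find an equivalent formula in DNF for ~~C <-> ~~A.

~~C <-> ~~A
≡ (~~C -> ~~A) & (~~A -> ~~C)
≡ (~~~C | ~~A) & (~~A -> ~~C)
≡ (~~~C | ~~A) & (~~~A | ~~C)
≡ (~C | ~~A) & (~~~A | ~~C)
≡ (~C | A) & (~~~A | ~~C)
≡ (~C | A) & (~A | ~~C)
≡ (~C | A) & (~A | C)
≡ (~C & ~A) | (~C & C) | (A & ~A) | (A & C)
≡ (~C & ~A) | (A & C)

(~C & ~A) | (A & C)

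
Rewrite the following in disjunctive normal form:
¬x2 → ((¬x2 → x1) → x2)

¬x2 → ((¬x2 → x1) → x2)
= ¬¬x2 ∨ ((¬x2 → x1) → x2)   — eliminate →
= ¬¬x2 ∨ ¬(¬x2 → x1) ∨ x2   — eliminate →
= ¬¬x2 ∨ ¬(¬¬x2 ∨ x1) ∨ x2   — eliminate →
= x2 ∨ ¬(¬¬x2 ∨ x1) ∨ x2   — double negation
= x2 ∨ (¬¬¬x2 ∧ ¬x1) ∨ x2   — De Morgan
= x2 ∨ (¬x2 ∧ ¬x1) ∨ x2   — double negation
= x2 ∨ (¬x2 ∧ ¬x1)   — simplify

x2 ∨ (¬x2 ∧ ¬x1)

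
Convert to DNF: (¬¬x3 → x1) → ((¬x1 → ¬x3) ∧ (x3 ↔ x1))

(x3 ∧ ¬x1) ∨ (x1 ∧ x3) ∨ (¬x3 ∧ ¬x1)

(¬¬x3 → x1) → ((¬x1 → ¬x3) ∧ (x3 ↔ x1))
≡ ¬(¬¬x3 → x1) ∨ ((¬x1 → ¬x3) ∧ (x3 ↔ x1))   [eliminate →]
≡ ¬(¬¬¬x3 ∨ x1) ∨ ((¬x1 → ¬x3) ∧ (x3 ↔ x1))   [eliminate →]
≡ ¬(¬¬¬x3 ∨ x1) ∨ ((¬¬x1 ∨ ¬x3) ∧ (x3 ↔ x1))   [eliminate →]
≡ ¬(¬¬¬x3 ∨ x1) ∨ ((¬¬x1 ∨ ¬x3) ∧ (x3 → x1) ∧ (x1 → x3))   [eliminate ↔]
≡ ¬(¬¬¬x3 ∨ x1) ∨ ((¬¬x1 ∨ ¬x3) ∧ (¬x3 ∨ x1) ∧ (x1 → x3))   [eliminate →]
≡ ¬(¬¬¬x3 ∨ x1) ∨ ((¬¬x1 ∨ ¬x3) ∧ (¬x3 ∨ x1) ∧ (¬x1 ∨ x3))   [eliminate →]
≡ (¬¬¬¬x3 ∧ ¬x1) ∨ ((¬¬x1 ∨ ¬x3) ∧ (¬x3 ∨ x1) ∧ (¬x1 ∨ x3))   [De Morgan]
≡ (¬¬x3 ∧ ¬x1) ∨ ((¬¬x1 ∨ ¬x3) ∧ (¬x3 ∨ x1) ∧ (¬x1 ∨ x3))   [double negation]
≡ (x3 ∧ ¬x1) ∨ ((¬¬x1 ∨ ¬x3) ∧ (¬x3 ∨ x1) ∧ (¬x1 ∨ x3))   [double negation]
≡ (x3 ∧ ¬x1) ∨ ((x1 ∨ ¬x3) ∧ (¬x3 ∨ x1) ∧ (¬x1 ∨ x3))   [double negation]
≡ (x3 ∧ ¬x1) ∨ (x1 ∧ ¬x3 ∧ ¬x1) ∨ (x1 ∧ ¬x3 ∧ x3) ∨ (x1 ∧ x1 ∧ ¬x1) ∨ (x1 ∧ x1 ∧ x3) ∨ (¬x3 ∧ ¬x3 ∧ ¬x1) ∨ (¬x3 ∧ ¬x3 ∧ x3) ∨ (¬x3 ∧ x1 ∧ ¬x1) ∨ (¬x3 ∧ x1 ∧ x3)   [distribute ∧ over ∨]
≡ (x3 ∧ ¬x1) ∨ (x1 ∧ x3) ∨ (¬x3 ∧ ¬x1)   [simplify]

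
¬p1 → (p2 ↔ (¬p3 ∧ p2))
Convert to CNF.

¬p1 → (p2 ↔ (¬p3 ∧ p2))
≡ ¬¬p1 ∨ (p2 ↔ (¬p3 ∧ p2))   [eliminate →]
≡ ¬¬p1 ∨ ((p2 → (¬p3 ∧ p2)) ∧ ((¬p3 ∧ p2) → p2))   [eliminate ↔]
≡ ¬¬p1 ∨ ((¬p2 ∨ (¬p3 ∧ p2)) ∧ ((¬p3 ∧ p2) → p2))   [eliminate →]
≡ ¬¬p1 ∨ ((¬p2 ∨ (¬p3 ∧ p2)) ∧ (¬(¬p3 ∧ p2) ∨ p2))   [eliminate →]
≡ p1 ∨ ((¬p2 ∨ (¬p3 ∧ p2)) ∧ (¬(¬p3 ∧ p2) ∨ p2))   [double negation]
≡ p1 ∨ ((¬p2 ∨ (¬p3 ∧ p2)) ∧ (¬¬p3 ∨ ¬p2 ∨ p2))   [De Morgan]
≡ p1 ∨ ((¬p2 ∨ (¬p3 ∧ p2)) ∧ (p3 ∨ ¬p2 ∨ p2))   [double negation]
≡ (p1 ∨ ¬p2 ∨ ¬p3) ∧ (p1 ∨ ¬p2 ∨ p2) ∧ (p1 ∨ p3 ∨ ¬p2 ∨ p2)   [distribute ∨ over ∧]
≡ p1 ∨ ¬p2 ∨ ¬p3   [simplify]

p1 ∨ ¬p2 ∨ ¬p3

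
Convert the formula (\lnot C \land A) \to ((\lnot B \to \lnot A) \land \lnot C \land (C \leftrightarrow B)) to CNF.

(C \lor \lnot A \lor B) \land (C \lor \lnot A \lor \lnot B)

(\lnot C \land A) \to ((\lnot B \to \lnot A) \land \lnot C \land (C \leftrightarrow B))
≡ \lnot (\lnot C \land A) \lor ((\lnot B \to \lnot A) \land \lnot C \land (C \leftrightarrow B))   [eliminate \to]
≡ \lnot (\lnot C \land A) \lor ((\lnot \lnot B \lor \lnot A) \land \lnot C \land (C \leftrightarrow B))   [eliminate \to]
≡ \lnot (\lnot C \land A) \lor ((\lnot \lnot B \lor \lnot A) \land \lnot C \land (C \to B) \land (B \to C))   [eliminate \leftrightarrow]
≡ \lnot (\lnot C \land A) \lor ((\lnot \lnot B \lor \lnot A) \land \lnot C \land (\lnot C \lor B) \land (B \to C))   [eliminate \to]
≡ \lnot (\lnot C \land A) \lor ((\lnot \lnot B \lor \lnot A) \land \lnot C \land (\lnot C \lor B) \land (\lnot B \lor C))   [eliminate \to]
≡ \lnot \lnot C \lor \lnot A \lor ((\lnot \lnot B \lor \lnot A) \land \lnot C \land (\lnot C \lor B) \land (\lnot B \lor C))   [De Morgan]
≡ C \lor \lnot A \lor ((\lnot \lnot B \lor \lnot A) \land \lnot C \land (\lnot C \lor B) \land (\lnot B \lor C))   [double negation]
≡ C \lor \lnot A \lor ((B \lor \lnot A) \land \lnot C \land (\lnot C \lor B) \land (\lnot B \lor C))   [double negation]
≡ (C \lor \lnot A \lor B \lor \lnot A) \land (C \lor \lnot A \lor \lnot C) \land (C \lor \lnot A \lor \lnot C \lor B) \land (C \lor \lnot A \lor \lnot B \lor C)   [distribute \lor over \land]
≡ (C \lor \lnot A \lor B) \land (C \lor \lnot A \lor \lnot B)   [simplify]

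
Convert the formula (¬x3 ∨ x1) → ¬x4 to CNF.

(x3 ∨ ¬x4) ∧ (¬x1 ∨ ¬x4)

(¬x3 ∨ x1) → ¬x4
⇔ ¬(¬x3 ∨ x1) ∨ ¬x4   [eliminate →]
⇔ (¬¬x3 ∧ ¬x1) ∨ ¬x4   [De Morgan]
⇔ (x3 ∧ ¬x1) ∨ ¬x4   [double negation]
⇔ (x3 ∨ ¬x4) ∧ (¬x1 ∨ ¬x4)   [distribute ∨ over ∧]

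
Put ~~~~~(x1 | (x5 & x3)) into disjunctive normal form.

(~x1 & ~x5) | (~x1 & ~x3)

~~~~~(x1 | (x5 & x3))
= ~~~(x1 | (x5 & x3))   [double negation]
= ~(x1 | (x5 & x3))   [double negation]
= ~x1 & ~(x5 & x3)   [De Morgan]
= ~x1 & (~x5 | ~x3)   [De Morgan]
= (~x1 & ~x5) | (~x1 & ~x3)   [distribute & over |]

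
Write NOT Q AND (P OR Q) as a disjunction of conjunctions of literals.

NOT Q AND (P OR Q)
= (NOT Q AND P) OR (NOT Q AND Q)   — distribute AND over OR
= NOT Q AND P   — simplify

NOT Q AND P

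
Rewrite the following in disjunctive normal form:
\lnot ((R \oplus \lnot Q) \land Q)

(\lnot R \land Q) \lor \lnot Q

\lnot ((R \oplus \lnot Q) \land Q)
= \lnot (((R \land \lnot \lnot Q) \lor (\lnot R \land \lnot Q)) \land Q)
= \lnot ((R \land \lnot \lnot Q) \lor (\lnot R \land \lnot Q)) \lor \lnot Q
= (\lnot (R \land \lnot \lnot Q) \land \lnot (\lnot R \land \lnot Q)) \lor \lnot Q
= ((\lnot R \lor \lnot \lnot \lnot Q) \land \lnot (\lnot R \land \lnot Q)) \lor \lnot Q
= ((\lnot R \lor \lnot Q) \land \lnot (\lnot R \land \lnot Q)) \lor \lnot Q
= ((\lnot R \lor \lnot Q) \land (\lnot \lnot R \lor \lnot \lnot Q)) \lor \lnot Q
= ((\lnot R \lor \lnot Q) \land (R \lor \lnot \lnot Q)) \lor \lnot Q
= ((\lnot R \lor \lnot Q) \land (R \lor Q)) \lor \lnot Q
= (\lnot R \land R) \lor (\lnot R \land Q) \lor (\lnot Q \land R) \lor (\lnot Q \land Q) \lor \lnot Q
= (\lnot R \land Q) \lor \lnot Q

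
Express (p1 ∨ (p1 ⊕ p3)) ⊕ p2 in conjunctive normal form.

(p1 ∨ (p1 ⊕ p3)) ⊕ p2
⇔ (p1 ∨ (p1 ⊕ p3) ∨ p2) ∧ ¬((p1 ∨ (p1 ⊕ p3)) ∧ p2)   [expand ⊕]
⇔ (p1 ∨ ((p1 ∨ p3) ∧ ¬(p1 ∧ p3)) ∨ p2) ∧ ¬((p1 ∨ (p1 ⊕ p3)) ∧ p2)   [expand ⊕]
⇔ (p1 ∨ ((p1 ∨ p3) ∧ ¬(p1 ∧ p3)) ∨ p2) ∧ ¬((p1 ∨ ((p1 ∨ p3) ∧ ¬(p1 ∧ p3))) ∧ p2)   [expand ⊕]
⇔ (p1 ∨ ((p1 ∨ p3) ∧ (¬p1 ∨ ¬p3)) ∨ p2) ∧ ¬((p1 ∨ ((p1 ∨ p3) ∧ ¬(p1 ∧ p3))) ∧ p2)   [De Morgan]
⇔ (p1 ∨ ((p1 ∨ p3) ∧ (¬p1 ∨ ¬p3)) ∨ p2) ∧ (¬(p1 ∨ ((p1 ∨ p3) ∧ ¬(p1 ∧ p3))) ∨ ¬p2)   [De Morgan]
⇔ (p1 ∨ ((p1 ∨ p3) ∧ (¬p1 ∨ ¬p3)) ∨ p2) ∧ ((¬p1 ∧ ¬((p1 ∨ p3) ∧ ¬(p1 ∧ p3))) ∨ ¬p2)   [De Morgan]
⇔ (p1 ∨ ((p1 ∨ p3) ∧ (¬p1 ∨ ¬p3)) ∨ p2) ∧ ((¬p1 ∧ (¬(p1 ∨ p3) ∨ ¬¬(p1 ∧ p3))) ∨ ¬p2)   [De Morgan]
⇔ (p1 ∨ ((p1 ∨ p3) ∧ (¬p1 ∨ ¬p3)) ∨ p2) ∧ ((¬p1 ∧ ((¬p1 ∧ ¬p3) ∨ ¬¬(p1 ∧ p3))) ∨ ¬p2)   [De Morgan]
⇔ (p1 ∨ ((p1 ∨ p3) ∧ (¬p1 ∨ ¬p3)) ∨ p2) ∧ ((¬p1 ∧ ((¬p1 ∧ ¬p3) ∨ (p1 ∧ p3))) ∨ ¬p2)   [double negation]
⇔ (p1 ∨ p1 ∨ p3 ∨ p2) ∧ (p1 ∨ ¬p1 ∨ ¬p3 ∨ p2) ∧ (¬p1 ∨ ¬p2) ∧ (¬p1 ∨ p1 ∨ ¬p2) ∧ (¬p1 ∨ p3 ∨ ¬p2) ∧ (¬p3 ∨ p1 ∨ ¬p2) ∧ (¬p3 ∨ p3 ∨ ¬p2)   [distribute ∨ over ∧]
⇔ (p1 ∨ p3 ∨ p2) ∧ (¬p1 ∨ ¬p2) ∧ (¬p3 ∨ p1 ∨ ¬p2)   [simplify]

(p1 ∨ p3 ∨ p2) ∧ (¬p1 ∨ ¬p2) ∧ (¬p3 ∨ p1 ∨ ¬p2)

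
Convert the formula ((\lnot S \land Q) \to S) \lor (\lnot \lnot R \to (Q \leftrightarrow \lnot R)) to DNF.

((\lnot S \land Q) \to S) \lor (\lnot \lnot R \to (Q \leftrightarrow \lnot R))
⇔ \lnot (\lnot S \land Q) \lor S \lor (\lnot \lnot R \to (Q \leftrightarrow \lnot R))   — eliminate \to
⇔ \lnot (\lnot S \land Q) \lor S \lor \lnot \lnot \lnot R \lor (Q \leftrightarrow \lnot R)   — eliminate \to
⇔ \lnot (\lnot S \land Q) \lor S \lor \lnot \lnot \lnot R \lor ((Q \to \lnot R) \land (\lnot R \to Q))   — eliminate \leftrightarrow
⇔ \lnot (\lnot S \land Q) \lor S \lor \lnot \lnot \lnot R \lor ((\lnot Q \lor \lnot R) \land (\lnot R \to Q))   — eliminate \to
⇔ \lnot (\lnot S \land Q) \lor S \lor \lnot \lnot \lnot R \lor ((\lnot Q \lor \lnot R) \land (\lnot \lnot R \lor Q))   — eliminate \to
⇔ \lnot \lnot S \lor \lnot Q \lor S \lor \lnot \lnot \lnot R \lor ((\lnot Q \lor \lnot R) \land (\lnot \lnot R \lor Q))   — De Morgan
⇔ S \lor \lnot Q \lor S \lor \lnot \lnot \lnot R \lor ((\lnot Q \lor \lnot R) \land (\lnot \lnot R \lor Q))   — double negation
⇔ S \lor \lnot Q \lor S \lor \lnot R \lor ((\lnot Q \lor \lnot R) \land (\lnot \lnot R \lor Q))   — double negation
⇔ S \lor \lnot Q \lor S \lor \lnot R \lor ((\lnot Q \lor \lnot R) \land (R \lor Q))   — double negation
⇔ S \lor \lnot Q \lor S \lor \lnot R \lor (\lnot Q \land R) \lor (\lnot Q \land Q) \lor (\lnot R \land R) \lor (\lnot R \land Q)   — distribute \land over \lor
⇔ S \lor \lnot Q \lor \lnot R   — simplify

S \lor \lnot Q \lor \lnot R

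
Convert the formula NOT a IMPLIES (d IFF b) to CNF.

(a OR NOT d OR b) AND (a OR NOT b OR d)

NOT a IMPLIES (d IFF b)
= NOT NOT a OR (d IFF b)
= NOT NOT a OR ((d IMPLIES b) AND (b IMPLIES d))
= NOT NOT a OR ((NOT d OR b) AND (b IMPLIES d))
= NOT NOT a OR ((NOT d OR b) AND (NOT b OR d))
= a OR ((NOT d OR b) AND (NOT b OR d))
= (a OR NOT d OR b) AND (a OR NOT b OR d)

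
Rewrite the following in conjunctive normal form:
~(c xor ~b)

~(c xor ~b)
= ~((c | ~b) & ~(c & ~b))
= ~(c | ~b) | ~~(c & ~b)
= (~c & ~~b) | ~~(c & ~b)
= (~c & b) | ~~(c & ~b)
= (~c & b) | (c & ~b)
= (~c | c) & (~c | ~b) & (b | c) & (b | ~b)
= (~c | ~b) & (b | c)

(~c | ~b) & (b | c)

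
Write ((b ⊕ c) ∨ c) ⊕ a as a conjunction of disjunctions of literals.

((b ⊕ c) ∨ c) ⊕ a
= ((b ⊕ c) ∨ c ∨ a) ∧ ¬(((b ⊕ c) ∨ c) ∧ a)   [expand ⊕]
= (((b ∨ c) ∧ ¬(b ∧ c)) ∨ c ∨ a) ∧ ¬(((b ⊕ c) ∨ c) ∧ a)   [expand ⊕]
= (((b ∨ c) ∧ ¬(b ∧ c)) ∨ c ∨ a) ∧ ¬((((b ∨ c) ∧ ¬(b ∧ c)) ∨ c) ∧ a)   [expand ⊕]
= (((b ∨ c) ∧ (¬b ∨ ¬c)) ∨ c ∨ a) ∧ ¬((((b ∨ c) ∧ ¬(b ∧ c)) ∨ c) ∧ a)   [De Morgan]
= (((b ∨ c) ∧ (¬b ∨ ¬c)) ∨ c ∨ a) ∧ (¬(((b ∨ c) ∧ ¬(b ∧ c)) ∨ c) ∨ ¬a)   [De Morgan]
= (((b ∨ c) ∧ (¬b ∨ ¬c)) ∨ c ∨ a) ∧ ((¬((b ∨ c) ∧ ¬(b ∧ c)) ∧ ¬c) ∨ ¬a)   [De Morgan]
= (((b ∨ c) ∧ (¬b ∨ ¬c)) ∨ c ∨ a) ∧ (((¬(b ∨ c) ∨ ¬¬(b ∧ c)) ∧ ¬c) ∨ ¬a)   [De Morgan]
= (((b ∨ c) ∧ (¬b ∨ ¬c)) ∨ c ∨ a) ∧ ((((¬b ∧ ¬c) ∨ ¬¬(b ∧ c)) ∧ ¬c) ∨ ¬a)   [De Morgan]
= (((b ∨ c) ∧ (¬b ∨ ¬c)) ∨ c ∨ a) ∧ ((((¬b ∧ ¬c) ∨ (b ∧ c)) ∧ ¬c) ∨ ¬a)   [double negation]
= (b ∨ c ∨ c ∨ a) ∧ (¬b ∨ ¬c ∨ c ∨ a) ∧ (¬b ∨ b ∨ ¬a) ∧ (¬b ∨ c ∨ ¬a) ∧ (¬c ∨ b ∨ ¬a) ∧ (¬c ∨ c ∨ ¬a) ∧ (¬c ∨ ¬a)   [distribute ∨ over ∧]
= (b ∨ c ∨ a) ∧ (¬b ∨ c ∨ ¬a) ∧ (¬c ∨ ¬a)   [simplify]

(b ∨ c ∨ a) ∧ (¬b ∨ c ∨ ¬a) ∧ (¬c ∨ ¬a)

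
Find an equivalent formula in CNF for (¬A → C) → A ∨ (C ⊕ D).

(¬A → C) → A ∨ (C ⊕ D)
= ¬(¬A → C) ∨ A ∨ (C ⊕ D)   [eliminate →]
= ¬(¬¬A ∨ C) ∨ A ∨ (C ⊕ D)   [eliminate →]
= ¬(¬¬A ∨ C) ∨ A ∨ (C ∨ D) ∧ ¬(C ∧ D)   [expand ⊕]
= ¬¬¬A ∧ ¬C ∨ A ∨ (C ∨ D) ∧ ¬(C ∧ D)   [De Morgan]
= ¬A ∧ ¬C ∨ A ∨ (C ∨ D) ∧ ¬(C ∧ D)   [double negation]
= ¬A ∧ ¬C ∨ A ∨ (C ∨ D) ∧ (¬C ∨ ¬D)   [De Morgan]
= (¬A ∨ A ∨ C ∨ D) ∧ (¬A ∨ A ∨ ¬C ∨ ¬D) ∧ (¬C ∨ A ∨ C ∨ D) ∧ (¬C ∨ A ∨ ¬C ∨ ¬D)   [distribute ∨ over ∧]
= ¬C ∨ A ∨ ¬D   [simplify]

¬C ∨ A ∨ ¬D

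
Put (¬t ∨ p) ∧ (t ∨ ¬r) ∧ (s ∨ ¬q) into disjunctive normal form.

(¬t ∨ p) ∧ (t ∨ ¬r) ∧ (s ∨ ¬q)
⇔ ¬t ∧ t ∧ s ∨ ¬t ∧ t ∧ ¬q ∨ ¬t ∧ ¬r ∧ s ∨ ¬t ∧ ¬r ∧ ¬q ∨ p ∧ t ∧ s ∨ p ∧ t ∧ ¬q ∨ p ∧ ¬r ∧ s ∨ p ∧ ¬r ∧ ¬q   (distribute ∧ over ∨)
⇔ ¬t ∧ ¬r ∧ s ∨ ¬t ∧ ¬r ∧ ¬q ∨ p ∧ t ∧ s ∨ p ∧ t ∧ ¬q ∨ p ∧ ¬r ∧ s ∨ p ∧ ¬r ∧ ¬q   (simplify)

¬t ∧ ¬r ∧ s ∨ ¬t ∧ ¬r ∧ ¬q ∨ p ∧ t ∧ s ∨ p ∧ t ∧ ¬q ∨ p ∧ ¬r ∧ s ∨ p ∧ ¬r ∧ ¬q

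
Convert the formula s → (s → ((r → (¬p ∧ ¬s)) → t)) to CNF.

¬s ∨ r ∨ t

s → (s → ((r → (¬p ∧ ¬s)) → t))
⇔ ¬s ∨ (s → ((r → (¬p ∧ ¬s)) → t))
⇔ ¬s ∨ ¬s ∨ ((r → (¬p ∧ ¬s)) → t)
⇔ ¬s ∨ ¬s ∨ ¬(r → (¬p ∧ ¬s)) ∨ t
⇔ ¬s ∨ ¬s ∨ ¬(¬r ∨ (¬p ∧ ¬s)) ∨ t
⇔ ¬s ∨ ¬s ∨ (¬¬r ∧ ¬(¬p ∧ ¬s)) ∨ t
⇔ ¬s ∨ ¬s ∨ (r ∧ ¬(¬p ∧ ¬s)) ∨ t
⇔ ¬s ∨ ¬s ∨ (r ∧ (¬¬p ∨ ¬¬s)) ∨ t
⇔ ¬s ∨ ¬s ∨ (r ∧ (p ∨ ¬¬s)) ∨ t
⇔ ¬s ∨ ¬s ∨ (r ∧ (p ∨ s)) ∨ t
⇔ (¬s ∨ ¬s ∨ r ∨ t) ∧ (¬s ∨ ¬s ∨ p ∨ s ∨ t)
⇔ ¬s ∨ r ∨ t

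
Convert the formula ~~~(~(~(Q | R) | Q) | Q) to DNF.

~Q & ~R

~~~(~(~(Q | R) | Q) | Q)
⇔ ~(~(~(Q | R) | Q) | Q)   — double negation
⇔ ~~(~(Q | R) | Q) & ~Q   — De Morgan
⇔ (~(Q | R) | Q) & ~Q   — double negation
⇔ ((~Q & ~R) | Q) & ~Q   — De Morgan
⇔ (~Q & ~R & ~Q) | (Q & ~Q)   — distribute & over |
⇔ ~Q & ~R   — simplify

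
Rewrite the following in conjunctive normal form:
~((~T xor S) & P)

(T | S | ~P) & (~S | ~T | ~P)

~((~T xor S) & P)
⇔ ~((~T | S) & ~(~T & S) & P)   [expand xor]
⇔ ~(~T | S) | ~~(~T & S) | ~P   [De Morgan]
⇔ (~~T & ~S) | ~~(~T & S) | ~P   [De Morgan]
⇔ (T & ~S) | ~~(~T & S) | ~P   [double negation]
⇔ (T & ~S) | (~T & S) | ~P   [double negation]
⇔ (T | ~T | ~P) & (T | S | ~P) & (~S | ~T | ~P) & (~S | S | ~P)   [distribute | over &]
⇔ (T | S | ~P) & (~S | ~T | ~P)   [simplify]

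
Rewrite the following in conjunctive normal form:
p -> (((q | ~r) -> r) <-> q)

(~p | q | ~r) & (~p | ~q | r)

p -> (((q | ~r) -> r) <-> q)
≡ ~p | (((q | ~r) -> r) <-> q)   [eliminate ->]
≡ ~p | ((((q | ~r) -> r) -> q) & (q -> ((q | ~r) -> r)))   [eliminate <->]
≡ ~p | ((~((q | ~r) -> r) | q) & (q -> ((q | ~r) -> r)))   [eliminate ->]
≡ ~p | ((~(~(q | ~r) | r) | q) & (q -> ((q | ~r) -> r)))   [eliminate ->]
≡ ~p | ((~(~(q | ~r) | r) | q) & (~q | ((q | ~r) -> r)))   [eliminate ->]
≡ ~p | ((~(~(q | ~r) | r) | q) & (~q | ~(q | ~r) | r))   [eliminate ->]
≡ ~p | (((~~(q | ~r) & ~r) | q) & (~q | ~(q | ~r) | r))   [De Morgan]
≡ ~p | ((((q | ~r) & ~r) | q) & (~q | ~(q | ~r) | r))   [double negation]
≡ ~p | ((((q | ~r) & ~r) | q) & (~q | (~q & ~~r) | r))   [De Morgan]
≡ ~p | ((((q | ~r) & ~r) | q) & (~q | (~q & r) | r))   [double negation]
≡ (~p | q | ~r | q) & (~p | ~r | q) & (~p | ~q | ~q | r) & (~p | ~q | r | r)   [distribute | over &]
≡ (~p | q | ~r) & (~p | ~q | r)   [simplify]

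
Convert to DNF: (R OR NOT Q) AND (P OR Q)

(R OR NOT Q) AND (P OR Q)
⇔ (R AND P) OR (R AND Q) OR (NOT Q AND P) OR (NOT Q AND Q)   [distribute AND over OR]
⇔ (R AND P) OR (R AND Q) OR (NOT Q AND P)   [simplify]

(R AND P) OR (R AND Q) OR (NOT Q AND P)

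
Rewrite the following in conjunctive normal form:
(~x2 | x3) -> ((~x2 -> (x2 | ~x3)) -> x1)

(~x2 | x3) -> ((~x2 -> (x2 | ~x3)) -> x1)
≡ ~(~x2 | x3) | ((~x2 -> (x2 | ~x3)) -> x1)   [eliminate ->]
≡ ~(~x2 | x3) | ~(~x2 -> (x2 | ~x3)) | x1   [eliminate ->]
≡ ~(~x2 | x3) | ~(~~x2 | x2 | ~x3) | x1   [eliminate ->]
≡ (~~x2 & ~x3) | ~(~~x2 | x2 | ~x3) | x1   [De Morgan]
≡ (x2 & ~x3) | ~(~~x2 | x2 | ~x3) | x1   [double negation]
≡ (x2 & ~x3) | (~~~x2 & ~x2 & ~~x3) | x1   [De Morgan]
≡ (x2 & ~x3) | (~x2 & ~x2 & ~~x3) | x1   [double negation]
≡ (x2 & ~x3) | (~x2 & ~x2 & x3) | x1   [double negation]
≡ (x2 | ~x2 | x1) & (x2 | ~x2 | x1) & (x2 | x3 | x1) & (~x3 | ~x2 | x1) & (~x3 | ~x2 | x1) & (~x3 | x3 | x1)   [distribute | over &]
≡ (x2 | x3 | x1) & (~x3 | ~x2 | x1)   [simplify]

(x2 | x3 | x1) & (~x3 | ~x2 | x1)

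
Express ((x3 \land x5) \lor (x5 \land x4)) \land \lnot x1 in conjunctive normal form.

(x3 \lor x4) \land x5 \land \lnot x1

((x3 \land x5) \lor (x5 \land x4)) \land \lnot x1
= (x3 \lor x5) \land (x3 \lor x4) \land (x5 \lor x5) \land (x5 \lor x4) \land \lnot x1
= (x3 \lor x4) \land x5 \land \lnot x1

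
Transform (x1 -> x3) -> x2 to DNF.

(x1 -> x3) -> x2
≡ ~(x1 -> x3) | x2
≡ ~(~x1 | x3) | x2
≡ (~~x1 & ~x3) | x2
≡ (x1 & ~x3) | x2

(x1 & ~x3) | x2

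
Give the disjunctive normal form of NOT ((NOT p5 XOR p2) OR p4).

NOT ((NOT p5 XOR p2) OR p4)
⇔ NOT ((NOT p5 AND NOT p2) OR (NOT NOT p5 AND p2) OR p4)   [expand XOR]
⇔ NOT (NOT p5 AND NOT p2) AND NOT (NOT NOT p5 AND p2) AND NOT p4   [De Morgan]
⇔ (NOT NOT p5 OR NOT NOT p2) AND NOT (NOT NOT p5 AND p2) AND NOT p4   [De Morgan]
⇔ (p5 OR NOT NOT p2) AND NOT (NOT NOT p5 AND p2) AND NOT p4   [double negation]
⇔ (p5 OR p2) AND NOT (NOT NOT p5 AND p2) AND NOT p4   [double negation]
⇔ (p5 OR p2) AND (NOT NOT NOT p5 OR NOT p2) AND NOT p4   [De Morgan]
⇔ (p5 OR p2) AND (NOT p5 OR NOT p2) AND NOT p4   [double negation]
⇔ (p5 AND NOT p5 AND NOT p4) OR (p5 AND NOT p2 AND NOT p4) OR (p2 AND NOT p5 AND NOT p4) OR (p2 AND NOT p2 AND NOT p4)   [distribute AND over OR]
⇔ (p5 AND NOT p2 AND NOT p4) OR (p2 AND NOT p5 AND NOT p4)   [simplify]

(p5 AND NOT p2 AND NOT p4) OR (p2 AND NOT p5 AND NOT p4)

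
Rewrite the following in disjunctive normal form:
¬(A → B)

A ∧ ¬B

¬(A → B)
≡ ¬(¬A ∨ B)   [eliminate →]
≡ ¬¬A ∧ ¬B   [De Morgan]
≡ A ∧ ¬B   [double negation]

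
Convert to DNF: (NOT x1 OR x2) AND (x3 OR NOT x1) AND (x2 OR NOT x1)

(NOT x1 OR x2) AND (x3 OR NOT x1) AND (x2 OR NOT x1)
≡ (NOT x1 AND x3 AND x2) OR (NOT x1 AND x3 AND NOT x1) OR (NOT x1 AND NOT x1 AND x2) OR (NOT x1 AND NOT x1 AND NOT x1) OR (x2 AND x3 AND x2) OR (x2 AND x3 AND NOT x1) OR (x2 AND NOT x1 AND x2) OR (x2 AND NOT x1 AND NOT x1)   — distribute AND over OR
≡ NOT x1 OR (x2 AND x3)   — simplify

NOT x1 OR (x2 AND x3)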